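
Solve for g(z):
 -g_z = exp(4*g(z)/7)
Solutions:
 g(z) = 7*log(-(1/(C1 + 4*z))^(1/4)) + 7*log(7)/4
 g(z) = 7*log(1/(C1 + 4*z))/4 + 7*log(7)/4
 g(z) = 7*log(-I*(1/(C1 + 4*z))^(1/4)) + 7*log(7)/4
 g(z) = 7*log(I*(1/(C1 + 4*z))^(1/4)) + 7*log(7)/4


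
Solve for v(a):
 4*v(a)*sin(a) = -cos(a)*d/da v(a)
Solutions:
 v(a) = C1*cos(a)^4


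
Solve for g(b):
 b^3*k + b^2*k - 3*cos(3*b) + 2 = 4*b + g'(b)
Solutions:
 g(b) = C1 + b^4*k/4 + b^3*k/3 - 2*b^2 + 2*b - sin(3*b)


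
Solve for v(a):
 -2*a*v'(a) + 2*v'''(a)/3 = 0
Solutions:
 v(a) = C1 + Integral(C2*airyai(3^(1/3)*a) + C3*airybi(3^(1/3)*a), a)


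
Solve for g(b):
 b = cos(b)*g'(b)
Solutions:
 g(b) = C1 + Integral(b/cos(b), b)


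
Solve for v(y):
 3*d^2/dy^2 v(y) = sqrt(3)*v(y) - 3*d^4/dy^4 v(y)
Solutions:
 v(y) = C1*exp(-sqrt(6)*y*sqrt(-3 + sqrt(3)*sqrt(3 + 4*sqrt(3)))/6) + C2*exp(sqrt(6)*y*sqrt(-3 + sqrt(3)*sqrt(3 + 4*sqrt(3)))/6) + C3*sin(sqrt(6)*y*sqrt(3 + sqrt(3)*sqrt(3 + 4*sqrt(3)))/6) + C4*cosh(sqrt(6)*y*sqrt(-sqrt(3)*sqrt(3 + 4*sqrt(3)) - 3)/6)


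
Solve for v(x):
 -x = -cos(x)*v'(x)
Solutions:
 v(x) = C1 + Integral(x/cos(x), x)


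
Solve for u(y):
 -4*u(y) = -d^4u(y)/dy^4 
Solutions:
 u(y) = C1*exp(-sqrt(2)*y) + C2*exp(sqrt(2)*y) + C3*sin(sqrt(2)*y) + C4*cos(sqrt(2)*y)


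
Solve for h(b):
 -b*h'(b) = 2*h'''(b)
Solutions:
 h(b) = C1 + Integral(C2*airyai(-2^(2/3)*b/2) + C3*airybi(-2^(2/3)*b/2), b)


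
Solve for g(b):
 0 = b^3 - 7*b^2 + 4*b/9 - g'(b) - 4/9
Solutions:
 g(b) = C1 + b^4/4 - 7*b^3/3 + 2*b^2/9 - 4*b/9


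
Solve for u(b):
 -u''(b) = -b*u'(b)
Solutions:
 u(b) = C1 + C2*erfi(sqrt(2)*b/2)


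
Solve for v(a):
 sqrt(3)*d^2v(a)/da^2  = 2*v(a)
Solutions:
 v(a) = C1*exp(-sqrt(2)*3^(3/4)*a/3) + C2*exp(sqrt(2)*3^(3/4)*a/3)


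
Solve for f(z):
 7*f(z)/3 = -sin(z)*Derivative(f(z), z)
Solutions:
 f(z) = C1*(cos(z) + 1)^(7/6)/(cos(z) - 1)^(7/6)


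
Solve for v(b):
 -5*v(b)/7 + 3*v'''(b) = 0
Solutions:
 v(b) = C3*exp(21^(2/3)*5^(1/3)*b/21) + (C1*sin(3^(1/6)*5^(1/3)*7^(2/3)*b/14) + C2*cos(3^(1/6)*5^(1/3)*7^(2/3)*b/14))*exp(-21^(2/3)*5^(1/3)*b/42)


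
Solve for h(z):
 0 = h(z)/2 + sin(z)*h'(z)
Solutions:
 h(z) = C1*(cos(z) + 1)^(1/4)/(cos(z) - 1)^(1/4)


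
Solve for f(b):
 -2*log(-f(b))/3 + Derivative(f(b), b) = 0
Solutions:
 -li(-f(b)) = C1 + 2*b/3


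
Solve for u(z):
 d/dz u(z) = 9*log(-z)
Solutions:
 u(z) = C1 + 9*z*log(-z) - 9*z


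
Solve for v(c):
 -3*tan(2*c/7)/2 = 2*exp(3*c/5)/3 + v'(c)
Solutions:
 v(c) = C1 - 10*exp(3*c/5)/9 + 21*log(cos(2*c/7))/4


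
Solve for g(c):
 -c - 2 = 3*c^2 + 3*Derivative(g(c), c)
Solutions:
 g(c) = C1 - c^3/3 - c^2/6 - 2*c/3


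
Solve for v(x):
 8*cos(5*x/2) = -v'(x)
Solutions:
 v(x) = C1 - 16*sin(5*x/2)/5


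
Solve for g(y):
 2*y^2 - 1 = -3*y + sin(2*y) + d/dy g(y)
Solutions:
 g(y) = C1 + 2*y^3/3 + 3*y^2/2 - y + cos(2*y)/2


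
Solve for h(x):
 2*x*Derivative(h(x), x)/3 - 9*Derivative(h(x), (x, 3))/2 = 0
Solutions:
 h(x) = C1 + Integral(C2*airyai(2^(2/3)*x/3) + C3*airybi(2^(2/3)*x/3), x)


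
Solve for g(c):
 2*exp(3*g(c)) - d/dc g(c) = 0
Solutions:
 g(c) = log(-1/(C1 + 6*c))/3
 g(c) = log((-1/(C1 + 2*c))^(1/3)*(-3^(2/3) - 3*3^(1/6)*I)/6)
 g(c) = log((-1/(C1 + 2*c))^(1/3)*(-3^(2/3) + 3*3^(1/6)*I)/6)


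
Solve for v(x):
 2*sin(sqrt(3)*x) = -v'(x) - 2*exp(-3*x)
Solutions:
 v(x) = C1 + 2*sqrt(3)*cos(sqrt(3)*x)/3 + 2*exp(-3*x)/3


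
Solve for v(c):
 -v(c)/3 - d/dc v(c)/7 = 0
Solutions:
 v(c) = C1*exp(-7*c/3)


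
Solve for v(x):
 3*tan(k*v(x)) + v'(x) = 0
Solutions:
 v(x) = Piecewise((-asin(exp(C1*k - 3*k*x))/k + pi/k, Ne(k, 0)), (nan, True))
 v(x) = Piecewise((asin(exp(C1*k - 3*k*x))/k, Ne(k, 0)), (nan, True))


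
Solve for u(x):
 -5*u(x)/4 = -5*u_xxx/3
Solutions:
 u(x) = C3*exp(6^(1/3)*x/2) + (C1*sin(2^(1/3)*3^(5/6)*x/4) + C2*cos(2^(1/3)*3^(5/6)*x/4))*exp(-6^(1/3)*x/4)


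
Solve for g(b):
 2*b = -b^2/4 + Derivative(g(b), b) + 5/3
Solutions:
 g(b) = C1 + b^3/12 + b^2 - 5*b/3


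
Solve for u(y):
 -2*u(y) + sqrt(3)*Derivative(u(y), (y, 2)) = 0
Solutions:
 u(y) = C1*exp(-sqrt(2)*3^(3/4)*y/3) + C2*exp(sqrt(2)*3^(3/4)*y/3)


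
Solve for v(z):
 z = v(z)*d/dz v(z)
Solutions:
 v(z) = -sqrt(C1 + z^2)
 v(z) = sqrt(C1 + z^2)


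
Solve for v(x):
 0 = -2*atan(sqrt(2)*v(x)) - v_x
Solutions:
 Integral(1/atan(sqrt(2)*_y), (_y, v(x))) = C1 - 2*x


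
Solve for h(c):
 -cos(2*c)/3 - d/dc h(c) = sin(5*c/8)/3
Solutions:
 h(c) = C1 - sin(2*c)/6 + 8*cos(5*c/8)/15


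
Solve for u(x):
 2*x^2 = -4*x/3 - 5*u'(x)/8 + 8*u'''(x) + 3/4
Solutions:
 u(x) = C1 + C2*exp(-sqrt(5)*x/8) + C3*exp(sqrt(5)*x/8) - 16*x^3/15 - 16*x^2/15 - 2018*x/25


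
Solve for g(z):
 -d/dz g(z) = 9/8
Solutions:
 g(z) = C1 - 9*z/8


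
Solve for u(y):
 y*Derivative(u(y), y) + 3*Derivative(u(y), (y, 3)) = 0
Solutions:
 u(y) = C1 + Integral(C2*airyai(-3^(2/3)*y/3) + C3*airybi(-3^(2/3)*y/3), y)


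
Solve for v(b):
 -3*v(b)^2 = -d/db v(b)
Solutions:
 v(b) = -1/(C1 + 3*b)


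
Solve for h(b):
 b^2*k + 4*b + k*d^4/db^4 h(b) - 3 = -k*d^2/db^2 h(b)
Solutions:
 h(b) = C1 + C2*b + C3*exp(-I*b) + C4*exp(I*b) - b^4/12 - 2*b^3/(3*k) + b^2*(1 + 3/(2*k))


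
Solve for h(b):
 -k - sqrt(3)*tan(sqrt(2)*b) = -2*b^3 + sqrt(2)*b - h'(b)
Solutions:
 h(b) = C1 - b^4/2 + sqrt(2)*b^2/2 + b*k - sqrt(6)*log(cos(sqrt(2)*b))/2


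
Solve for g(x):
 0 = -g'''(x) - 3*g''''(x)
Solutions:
 g(x) = C1 + C2*x + C3*x^2 + C4*exp(-x/3)


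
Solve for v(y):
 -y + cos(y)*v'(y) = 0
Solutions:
 v(y) = C1 + Integral(y/cos(y), y)


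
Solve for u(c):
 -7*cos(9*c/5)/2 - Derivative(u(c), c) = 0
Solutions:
 u(c) = C1 - 35*sin(9*c/5)/18


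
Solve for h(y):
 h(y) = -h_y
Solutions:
 h(y) = C1*exp(-y)


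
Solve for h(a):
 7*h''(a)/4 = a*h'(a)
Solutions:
 h(a) = C1 + C2*erfi(sqrt(14)*a/7)


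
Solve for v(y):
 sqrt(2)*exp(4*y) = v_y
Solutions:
 v(y) = C1 + sqrt(2)*exp(4*y)/4


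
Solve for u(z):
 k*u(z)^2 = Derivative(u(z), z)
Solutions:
 u(z) = -1/(C1 + k*z)


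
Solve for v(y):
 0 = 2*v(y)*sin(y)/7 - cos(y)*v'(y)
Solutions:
 v(y) = C1/cos(y)^(2/7)


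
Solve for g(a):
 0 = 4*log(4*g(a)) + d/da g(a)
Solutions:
 Integral(1/(log(_y) + 2*log(2)), (_y, g(a)))/4 = C1 - a


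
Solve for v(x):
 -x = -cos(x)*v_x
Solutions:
 v(x) = C1 + Integral(x/cos(x), x)


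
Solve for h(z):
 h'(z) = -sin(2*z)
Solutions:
 h(z) = C1 + cos(2*z)/2


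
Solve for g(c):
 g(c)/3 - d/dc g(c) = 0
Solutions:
 g(c) = C1*exp(c/3)


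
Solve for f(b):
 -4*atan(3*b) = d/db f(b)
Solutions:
 f(b) = C1 - 4*b*atan(3*b) + 2*log(9*b^2 + 1)/3


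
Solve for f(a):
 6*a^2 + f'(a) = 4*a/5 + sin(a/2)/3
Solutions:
 f(a) = C1 - 2*a^3 + 2*a^2/5 - 2*cos(a/2)/3


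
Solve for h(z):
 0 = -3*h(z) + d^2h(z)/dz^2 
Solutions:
 h(z) = C1*exp(-sqrt(3)*z) + C2*exp(sqrt(3)*z)


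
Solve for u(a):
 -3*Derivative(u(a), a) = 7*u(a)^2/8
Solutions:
 u(a) = 24/(C1 + 7*a)


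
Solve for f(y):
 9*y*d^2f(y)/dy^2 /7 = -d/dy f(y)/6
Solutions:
 f(y) = C1 + C2*y^(47/54)


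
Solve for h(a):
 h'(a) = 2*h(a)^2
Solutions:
 h(a) = -1/(C1 + 2*a)


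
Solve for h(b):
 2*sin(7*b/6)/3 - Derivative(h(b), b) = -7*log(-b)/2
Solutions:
 h(b) = C1 + 7*b*log(-b)/2 - 7*b/2 - 4*cos(7*b/6)/7


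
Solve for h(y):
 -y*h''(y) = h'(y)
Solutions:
 h(y) = C1 + C2*log(y)


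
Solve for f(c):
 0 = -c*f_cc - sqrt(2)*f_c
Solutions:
 f(c) = C1 + C2*c^(1 - sqrt(2))


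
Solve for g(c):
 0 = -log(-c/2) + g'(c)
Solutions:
 g(c) = C1 + c*log(-c) + c*(-1 - log(2))


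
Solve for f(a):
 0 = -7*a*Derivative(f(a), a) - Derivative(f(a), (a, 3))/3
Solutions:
 f(a) = C1 + Integral(C2*airyai(-21^(1/3)*a) + C3*airybi(-21^(1/3)*a), a)


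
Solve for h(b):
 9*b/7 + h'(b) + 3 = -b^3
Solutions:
 h(b) = C1 - b^4/4 - 9*b^2/14 - 3*b


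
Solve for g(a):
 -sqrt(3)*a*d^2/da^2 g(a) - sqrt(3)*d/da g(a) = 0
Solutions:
 g(a) = C1 + C2*log(a)


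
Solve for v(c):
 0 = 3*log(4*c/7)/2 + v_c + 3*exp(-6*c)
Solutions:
 v(c) = C1 - 3*c*log(c)/2 + c*(-3*log(2) + 3/2 + 3*log(7)/2) + exp(-6*c)/2


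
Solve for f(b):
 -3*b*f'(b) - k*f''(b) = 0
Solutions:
 f(b) = C1 + C2*sqrt(k)*erf(sqrt(6)*b*sqrt(1/k)/2)


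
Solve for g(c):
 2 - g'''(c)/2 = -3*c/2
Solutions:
 g(c) = C1 + C2*c + C3*c^2 + c^4/8 + 2*c^3/3


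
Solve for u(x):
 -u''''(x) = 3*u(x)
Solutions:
 u(x) = (C1*sin(sqrt(2)*3^(1/4)*x/2) + C2*cos(sqrt(2)*3^(1/4)*x/2))*exp(-sqrt(2)*3^(1/4)*x/2) + (C3*sin(sqrt(2)*3^(1/4)*x/2) + C4*cos(sqrt(2)*3^(1/4)*x/2))*exp(sqrt(2)*3^(1/4)*x/2)


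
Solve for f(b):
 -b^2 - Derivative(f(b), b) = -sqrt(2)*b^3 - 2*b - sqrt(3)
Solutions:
 f(b) = C1 + sqrt(2)*b^4/4 - b^3/3 + b^2 + sqrt(3)*b


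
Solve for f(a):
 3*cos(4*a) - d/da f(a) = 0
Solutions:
 f(a) = C1 + 3*sin(4*a)/4


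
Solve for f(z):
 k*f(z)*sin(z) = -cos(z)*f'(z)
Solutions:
 f(z) = C1*exp(k*log(cos(z)))


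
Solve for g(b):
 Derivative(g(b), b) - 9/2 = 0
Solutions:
 g(b) = C1 + 9*b/2


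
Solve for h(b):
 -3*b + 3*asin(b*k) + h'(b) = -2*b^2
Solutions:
 h(b) = C1 - 2*b^3/3 + 3*b^2/2 - 3*Piecewise((b*asin(b*k) + sqrt(-b^2*k^2 + 1)/k, Ne(k, 0)), (0, True))


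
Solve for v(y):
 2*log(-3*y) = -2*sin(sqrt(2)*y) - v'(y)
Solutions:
 v(y) = C1 - 2*y*log(-y) - 2*y*log(3) + 2*y + sqrt(2)*cos(sqrt(2)*y)


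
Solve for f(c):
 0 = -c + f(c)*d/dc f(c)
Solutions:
 f(c) = -sqrt(C1 + c^2)
 f(c) = sqrt(C1 + c^2)


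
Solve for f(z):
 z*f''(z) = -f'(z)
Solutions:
 f(z) = C1 + C2*log(z)


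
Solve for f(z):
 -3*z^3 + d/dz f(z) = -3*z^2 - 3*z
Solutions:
 f(z) = C1 + 3*z^4/4 - z^3 - 3*z^2/2


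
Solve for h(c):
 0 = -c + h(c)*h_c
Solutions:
 h(c) = -sqrt(C1 + c^2)
 h(c) = sqrt(C1 + c^2)


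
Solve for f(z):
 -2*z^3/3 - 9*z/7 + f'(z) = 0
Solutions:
 f(z) = C1 + z^4/6 + 9*z^2/14


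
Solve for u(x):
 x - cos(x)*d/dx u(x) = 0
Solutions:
 u(x) = C1 + Integral(x/cos(x), x)


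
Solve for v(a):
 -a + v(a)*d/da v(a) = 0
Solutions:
 v(a) = -sqrt(C1 + a^2)
 v(a) = sqrt(C1 + a^2)


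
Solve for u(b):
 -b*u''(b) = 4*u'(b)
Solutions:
 u(b) = C1 + C2/b^3


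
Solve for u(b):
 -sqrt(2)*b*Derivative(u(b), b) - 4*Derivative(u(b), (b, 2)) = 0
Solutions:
 u(b) = C1 + C2*erf(2^(3/4)*b/4)


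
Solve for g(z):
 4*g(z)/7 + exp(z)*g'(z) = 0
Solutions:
 g(z) = C1*exp(4*exp(-z)/7)


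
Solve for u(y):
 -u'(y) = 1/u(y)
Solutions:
 u(y) = -sqrt(C1 - 2*y)
 u(y) = sqrt(C1 - 2*y)


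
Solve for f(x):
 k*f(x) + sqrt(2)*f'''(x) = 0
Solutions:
 f(x) = C1*exp(2^(5/6)*x*(-k)^(1/3)/2) + C2*exp(2^(5/6)*x*(-k)^(1/3)*(-1 + sqrt(3)*I)/4) + C3*exp(-2^(5/6)*x*(-k)^(1/3)*(1 + sqrt(3)*I)/4)


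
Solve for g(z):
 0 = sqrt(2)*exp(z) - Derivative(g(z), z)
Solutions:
 g(z) = C1 + sqrt(2)*exp(z)


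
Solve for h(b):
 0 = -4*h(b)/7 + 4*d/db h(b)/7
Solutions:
 h(b) = C1*exp(b)


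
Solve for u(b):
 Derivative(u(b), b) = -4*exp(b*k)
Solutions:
 u(b) = C1 - 4*exp(b*k)/k


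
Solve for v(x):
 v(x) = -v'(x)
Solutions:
 v(x) = C1*exp(-x)


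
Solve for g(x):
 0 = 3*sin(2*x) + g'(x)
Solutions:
 g(x) = C1 + 3*cos(2*x)/2


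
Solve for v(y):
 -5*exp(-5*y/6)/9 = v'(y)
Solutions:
 v(y) = C1 + 2*exp(-5*y/6)/3


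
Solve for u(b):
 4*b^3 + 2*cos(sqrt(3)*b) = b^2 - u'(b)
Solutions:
 u(b) = C1 - b^4 + b^3/3 - 2*sqrt(3)*sin(sqrt(3)*b)/3


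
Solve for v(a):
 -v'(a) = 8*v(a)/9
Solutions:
 v(a) = C1*exp(-8*a/9)


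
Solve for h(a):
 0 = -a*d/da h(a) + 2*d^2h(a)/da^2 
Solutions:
 h(a) = C1 + C2*erfi(a/2)


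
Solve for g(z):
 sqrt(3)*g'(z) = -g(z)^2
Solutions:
 g(z) = 3/(C1 + sqrt(3)*z)


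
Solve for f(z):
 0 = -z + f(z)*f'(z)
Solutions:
 f(z) = -sqrt(C1 + z^2)
 f(z) = sqrt(C1 + z^2)


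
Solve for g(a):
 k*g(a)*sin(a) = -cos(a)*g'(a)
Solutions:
 g(a) = C1*exp(k*log(cos(a)))


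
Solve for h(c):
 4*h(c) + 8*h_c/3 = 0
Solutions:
 h(c) = C1*exp(-3*c/2)


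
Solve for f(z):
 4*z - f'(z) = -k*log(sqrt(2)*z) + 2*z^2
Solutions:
 f(z) = C1 + k*z*log(z) - k*z + k*z*log(2)/2 - 2*z^3/3 + 2*z^2


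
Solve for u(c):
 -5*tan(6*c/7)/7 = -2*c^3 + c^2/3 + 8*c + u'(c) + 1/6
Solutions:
 u(c) = C1 + c^4/2 - c^3/9 - 4*c^2 - c/6 + 5*log(cos(6*c/7))/6


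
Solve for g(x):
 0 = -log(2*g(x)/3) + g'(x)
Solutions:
 -Integral(1/(log(_y) - log(3) + log(2)), (_y, g(x))) = C1 - x


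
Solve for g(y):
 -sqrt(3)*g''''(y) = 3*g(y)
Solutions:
 g(y) = (C1*sin(sqrt(2)*3^(1/8)*y/2) + C2*cos(sqrt(2)*3^(1/8)*y/2))*exp(-sqrt(2)*3^(1/8)*y/2) + (C3*sin(sqrt(2)*3^(1/8)*y/2) + C4*cos(sqrt(2)*3^(1/8)*y/2))*exp(sqrt(2)*3^(1/8)*y/2)


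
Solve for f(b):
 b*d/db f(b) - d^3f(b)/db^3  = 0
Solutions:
 f(b) = C1 + Integral(C2*airyai(b) + C3*airybi(b), b)


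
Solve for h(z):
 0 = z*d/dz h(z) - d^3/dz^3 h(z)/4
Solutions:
 h(z) = C1 + Integral(C2*airyai(2^(2/3)*z) + C3*airybi(2^(2/3)*z), z)


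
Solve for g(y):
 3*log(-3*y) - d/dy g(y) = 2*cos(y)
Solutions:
 g(y) = C1 + 3*y*log(-y) - 3*y + 3*y*log(3) - 2*sin(y)


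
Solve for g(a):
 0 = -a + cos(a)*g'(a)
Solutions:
 g(a) = C1 + Integral(a/cos(a), a)


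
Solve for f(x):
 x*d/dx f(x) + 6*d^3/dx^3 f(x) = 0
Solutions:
 f(x) = C1 + Integral(C2*airyai(-6^(2/3)*x/6) + C3*airybi(-6^(2/3)*x/6), x)


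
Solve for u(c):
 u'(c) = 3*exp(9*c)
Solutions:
 u(c) = C1 + exp(9*c)/3


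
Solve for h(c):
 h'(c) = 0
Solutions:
 h(c) = C1


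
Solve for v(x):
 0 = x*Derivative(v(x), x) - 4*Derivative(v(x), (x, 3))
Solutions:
 v(x) = C1 + Integral(C2*airyai(2^(1/3)*x/2) + C3*airybi(2^(1/3)*x/2), x)


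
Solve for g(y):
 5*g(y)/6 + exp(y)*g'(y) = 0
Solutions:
 g(y) = C1*exp(5*exp(-y)/6)


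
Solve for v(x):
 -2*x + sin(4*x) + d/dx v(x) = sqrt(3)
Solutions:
 v(x) = C1 + x^2 + sqrt(3)*x + cos(4*x)/4


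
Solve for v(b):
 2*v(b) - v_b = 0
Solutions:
 v(b) = C1*exp(2*b)


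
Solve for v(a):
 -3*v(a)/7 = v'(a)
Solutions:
 v(a) = C1*exp(-3*a/7)


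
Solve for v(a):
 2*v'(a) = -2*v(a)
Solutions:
 v(a) = C1*exp(-a)


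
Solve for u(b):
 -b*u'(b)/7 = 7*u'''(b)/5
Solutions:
 u(b) = C1 + Integral(C2*airyai(-35^(1/3)*b/7) + C3*airybi(-35^(1/3)*b/7), b)


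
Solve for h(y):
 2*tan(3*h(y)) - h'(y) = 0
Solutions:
 h(y) = -asin(C1*exp(6*y))/3 + pi/3
 h(y) = asin(C1*exp(6*y))/3


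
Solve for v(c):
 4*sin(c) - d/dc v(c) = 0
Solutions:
 v(c) = C1 - 4*cos(c)


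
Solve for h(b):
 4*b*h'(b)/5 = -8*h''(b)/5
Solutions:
 h(b) = C1 + C2*erf(b/2)


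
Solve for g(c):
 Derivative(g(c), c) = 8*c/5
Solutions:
 g(c) = C1 + 4*c^2/5


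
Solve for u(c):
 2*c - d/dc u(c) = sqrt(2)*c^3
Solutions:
 u(c) = C1 - sqrt(2)*c^4/4 + c^2


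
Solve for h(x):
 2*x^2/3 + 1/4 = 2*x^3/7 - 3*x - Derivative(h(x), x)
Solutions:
 h(x) = C1 + x^4/14 - 2*x^3/9 - 3*x^2/2 - x/4


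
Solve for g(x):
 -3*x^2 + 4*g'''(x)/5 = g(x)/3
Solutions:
 g(x) = C3*exp(90^(1/3)*x/6) - 9*x^2 + (C1*sin(10^(1/3)*3^(1/6)*x/4) + C2*cos(10^(1/3)*3^(1/6)*x/4))*exp(-90^(1/3)*x/12)


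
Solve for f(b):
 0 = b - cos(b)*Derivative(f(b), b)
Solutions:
 f(b) = C1 + Integral(b/cos(b), b)


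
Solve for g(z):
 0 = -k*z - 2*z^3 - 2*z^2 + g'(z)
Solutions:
 g(z) = C1 + k*z^2/2 + z^4/2 + 2*z^3/3


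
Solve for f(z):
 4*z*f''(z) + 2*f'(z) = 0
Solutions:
 f(z) = C1 + C2*sqrt(z)


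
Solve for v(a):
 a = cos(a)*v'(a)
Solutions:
 v(a) = C1 + Integral(a/cos(a), a)


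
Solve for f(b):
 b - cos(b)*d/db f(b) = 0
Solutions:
 f(b) = C1 + Integral(b/cos(b), b)


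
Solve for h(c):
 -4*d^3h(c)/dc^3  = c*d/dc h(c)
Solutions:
 h(c) = C1 + Integral(C2*airyai(-2^(1/3)*c/2) + C3*airybi(-2^(1/3)*c/2), c)


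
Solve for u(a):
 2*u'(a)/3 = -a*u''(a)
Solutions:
 u(a) = C1 + C2*a^(1/3)


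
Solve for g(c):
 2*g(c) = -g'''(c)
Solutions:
 g(c) = C3*exp(-2^(1/3)*c) + (C1*sin(2^(1/3)*sqrt(3)*c/2) + C2*cos(2^(1/3)*sqrt(3)*c/2))*exp(2^(1/3)*c/2)


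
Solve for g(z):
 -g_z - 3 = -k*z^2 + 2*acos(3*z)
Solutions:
 g(z) = C1 + k*z^3/3 - 2*z*acos(3*z) - 3*z + 2*sqrt(1 - 9*z^2)/3


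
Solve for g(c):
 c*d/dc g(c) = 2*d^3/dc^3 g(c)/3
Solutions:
 g(c) = C1 + Integral(C2*airyai(2^(2/3)*3^(1/3)*c/2) + C3*airybi(2^(2/3)*3^(1/3)*c/2), c)


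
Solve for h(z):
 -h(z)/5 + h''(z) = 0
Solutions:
 h(z) = C1*exp(-sqrt(5)*z/5) + C2*exp(sqrt(5)*z/5)


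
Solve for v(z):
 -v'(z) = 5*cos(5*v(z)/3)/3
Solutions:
 5*z/3 - 3*log(sin(5*v(z)/3) - 1)/10 + 3*log(sin(5*v(z)/3) + 1)/10 = C1


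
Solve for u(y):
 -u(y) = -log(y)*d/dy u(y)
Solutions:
 u(y) = C1*exp(li(y))


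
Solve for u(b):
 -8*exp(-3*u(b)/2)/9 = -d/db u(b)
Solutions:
 u(b) = 2*log(C1 + 4*b/3)/3
 u(b) = 2*log((-6^(2/3) - 3*2^(2/3)*3^(1/6)*I)*(C1 + 8*b)^(1/3)/12)
 u(b) = 2*log((-6^(2/3) + 3*2^(2/3)*3^(1/6)*I)*(C1 + 8*b)^(1/3)/12)


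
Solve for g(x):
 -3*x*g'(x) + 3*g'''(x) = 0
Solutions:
 g(x) = C1 + Integral(C2*airyai(x) + C3*airybi(x), x)


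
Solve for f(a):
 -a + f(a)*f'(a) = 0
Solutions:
 f(a) = -sqrt(C1 + a^2)
 f(a) = sqrt(C1 + a^2)


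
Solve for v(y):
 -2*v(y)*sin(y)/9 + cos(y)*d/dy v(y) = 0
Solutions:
 v(y) = C1/cos(y)^(2/9)


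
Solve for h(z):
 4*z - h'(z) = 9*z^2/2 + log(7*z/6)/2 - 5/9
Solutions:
 h(z) = C1 - 3*z^3/2 + 2*z^2 - z*log(z)/2 + z*log(sqrt(42)/7) + 19*z/18


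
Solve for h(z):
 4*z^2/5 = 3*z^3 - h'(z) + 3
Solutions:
 h(z) = C1 + 3*z^4/4 - 4*z^3/15 + 3*z


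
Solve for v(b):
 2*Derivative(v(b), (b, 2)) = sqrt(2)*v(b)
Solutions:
 v(b) = C1*exp(-2^(3/4)*b/2) + C2*exp(2^(3/4)*b/2)


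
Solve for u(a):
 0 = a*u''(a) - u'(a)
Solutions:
 u(a) = C1 + C2*a^2


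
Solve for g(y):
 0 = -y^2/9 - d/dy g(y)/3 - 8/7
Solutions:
 g(y) = C1 - y^3/9 - 24*y/7


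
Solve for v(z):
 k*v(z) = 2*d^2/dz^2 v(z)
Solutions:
 v(z) = C1*exp(-sqrt(2)*sqrt(k)*z/2) + C2*exp(sqrt(2)*sqrt(k)*z/2)


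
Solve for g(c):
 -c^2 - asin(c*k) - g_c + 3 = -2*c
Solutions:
 g(c) = C1 - c^3/3 + c^2 + 3*c - Piecewise((c*asin(c*k) + sqrt(-c^2*k^2 + 1)/k, Ne(k, 0)), (0, True))


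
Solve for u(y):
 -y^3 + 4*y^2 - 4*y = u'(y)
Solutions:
 u(y) = C1 - y^4/4 + 4*y^3/3 - 2*y^2


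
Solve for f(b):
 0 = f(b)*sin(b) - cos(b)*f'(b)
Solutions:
 f(b) = C1/cos(b)


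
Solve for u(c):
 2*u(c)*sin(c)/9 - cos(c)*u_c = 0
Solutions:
 u(c) = C1/cos(c)^(2/9)


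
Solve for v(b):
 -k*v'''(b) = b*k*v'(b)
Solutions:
 v(b) = C1 + Integral(C2*airyai(-b) + C3*airybi(-b), b)


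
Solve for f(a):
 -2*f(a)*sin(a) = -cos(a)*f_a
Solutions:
 f(a) = C1/cos(a)^2


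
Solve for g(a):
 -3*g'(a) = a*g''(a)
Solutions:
 g(a) = C1 + C2/a^2


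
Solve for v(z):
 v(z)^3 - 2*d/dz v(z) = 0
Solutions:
 v(z) = -sqrt(-1/(C1 + z))
 v(z) = sqrt(-1/(C1 + z))


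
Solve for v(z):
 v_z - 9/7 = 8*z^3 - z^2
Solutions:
 v(z) = C1 + 2*z^4 - z^3/3 + 9*z/7


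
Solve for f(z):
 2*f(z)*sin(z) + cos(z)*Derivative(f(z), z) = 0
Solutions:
 f(z) = C1*cos(z)^2


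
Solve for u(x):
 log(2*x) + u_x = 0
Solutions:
 u(x) = C1 - x*log(x) - x*log(2) + x


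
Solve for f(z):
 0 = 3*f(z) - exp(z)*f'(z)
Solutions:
 f(z) = C1*exp(-3*exp(-z))


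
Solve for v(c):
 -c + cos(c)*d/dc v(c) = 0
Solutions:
 v(c) = C1 + Integral(c/cos(c), c)


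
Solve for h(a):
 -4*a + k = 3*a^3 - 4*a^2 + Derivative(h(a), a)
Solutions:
 h(a) = C1 - 3*a^4/4 + 4*a^3/3 - 2*a^2 + a*k


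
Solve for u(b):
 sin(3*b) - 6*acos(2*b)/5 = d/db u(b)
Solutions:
 u(b) = C1 - 6*b*acos(2*b)/5 + 3*sqrt(1 - 4*b^2)/5 - cos(3*b)/3


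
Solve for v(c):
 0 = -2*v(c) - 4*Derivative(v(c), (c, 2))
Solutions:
 v(c) = C1*sin(sqrt(2)*c/2) + C2*cos(sqrt(2)*c/2)


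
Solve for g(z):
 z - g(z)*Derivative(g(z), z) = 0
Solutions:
 g(z) = -sqrt(C1 + z^2)
 g(z) = sqrt(C1 + z^2)


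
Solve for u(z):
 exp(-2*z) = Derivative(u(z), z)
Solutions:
 u(z) = C1 - exp(-2*z)/2


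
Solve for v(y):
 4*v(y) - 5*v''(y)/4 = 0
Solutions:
 v(y) = C1*exp(-4*sqrt(5)*y/5) + C2*exp(4*sqrt(5)*y/5)


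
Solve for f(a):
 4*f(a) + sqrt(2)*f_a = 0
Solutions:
 f(a) = C1*exp(-2*sqrt(2)*a)


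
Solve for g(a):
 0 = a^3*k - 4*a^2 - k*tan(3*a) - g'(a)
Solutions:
 g(a) = C1 + a^4*k/4 - 4*a^3/3 + k*log(cos(3*a))/3


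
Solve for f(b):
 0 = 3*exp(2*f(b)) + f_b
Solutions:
 f(b) = log(-sqrt(-1/(C1 - 3*b))) - log(2)/2
 f(b) = log(-1/(C1 - 3*b))/2 - log(2)/2


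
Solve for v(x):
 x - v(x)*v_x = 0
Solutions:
 v(x) = -sqrt(C1 + x^2)
 v(x) = sqrt(C1 + x^2)


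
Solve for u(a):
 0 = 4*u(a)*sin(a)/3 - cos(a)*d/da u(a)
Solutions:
 u(a) = C1/cos(a)^(4/3)


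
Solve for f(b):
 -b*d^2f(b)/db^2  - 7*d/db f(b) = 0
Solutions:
 f(b) = C1 + C2/b^6


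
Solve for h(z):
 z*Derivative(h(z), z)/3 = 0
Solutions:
 h(z) = C1


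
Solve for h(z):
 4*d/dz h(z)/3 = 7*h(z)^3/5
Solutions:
 h(z) = -sqrt(10)*sqrt(-1/(C1 + 21*z))
 h(z) = sqrt(10)*sqrt(-1/(C1 + 21*z))


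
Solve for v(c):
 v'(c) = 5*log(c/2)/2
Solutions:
 v(c) = C1 + 5*c*log(c)/2 - 5*c/2 - 5*c*log(2)/2


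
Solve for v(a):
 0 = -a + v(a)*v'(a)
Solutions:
 v(a) = -sqrt(C1 + a^2)
 v(a) = sqrt(C1 + a^2)


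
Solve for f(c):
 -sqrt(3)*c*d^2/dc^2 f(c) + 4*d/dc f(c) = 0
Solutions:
 f(c) = C1 + C2*c^(1 + 4*sqrt(3)/3)


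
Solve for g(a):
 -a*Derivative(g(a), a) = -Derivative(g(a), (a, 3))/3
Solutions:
 g(a) = C1 + Integral(C2*airyai(3^(1/3)*a) + C3*airybi(3^(1/3)*a), a)


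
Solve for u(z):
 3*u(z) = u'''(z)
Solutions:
 u(z) = C3*exp(3^(1/3)*z) + (C1*sin(3^(5/6)*z/2) + C2*cos(3^(5/6)*z/2))*exp(-3^(1/3)*z/2)


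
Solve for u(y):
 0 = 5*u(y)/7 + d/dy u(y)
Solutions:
 u(y) = C1*exp(-5*y/7)


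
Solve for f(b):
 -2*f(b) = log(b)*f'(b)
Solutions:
 f(b) = C1*exp(-2*li(b))


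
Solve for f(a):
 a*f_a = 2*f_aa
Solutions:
 f(a) = C1 + C2*erfi(a/2)


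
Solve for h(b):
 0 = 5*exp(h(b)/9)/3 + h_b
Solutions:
 h(b) = 9*log(1/(C1 + 5*b)) + 27*log(3)


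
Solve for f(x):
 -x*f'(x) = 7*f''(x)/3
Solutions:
 f(x) = C1 + C2*erf(sqrt(42)*x/14)


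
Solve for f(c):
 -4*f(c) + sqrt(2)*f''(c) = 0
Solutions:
 f(c) = C1*exp(-2^(3/4)*c) + C2*exp(2^(3/4)*c)


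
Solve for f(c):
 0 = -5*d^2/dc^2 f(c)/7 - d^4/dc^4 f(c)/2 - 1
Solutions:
 f(c) = C1 + C2*c + C3*sin(sqrt(70)*c/7) + C4*cos(sqrt(70)*c/7) - 7*c^2/10


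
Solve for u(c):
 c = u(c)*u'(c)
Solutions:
 u(c) = -sqrt(C1 + c^2)
 u(c) = sqrt(C1 + c^2)


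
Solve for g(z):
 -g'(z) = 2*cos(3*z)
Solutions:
 g(z) = C1 - 2*sin(3*z)/3


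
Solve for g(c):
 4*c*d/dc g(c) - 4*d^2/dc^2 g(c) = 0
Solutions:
 g(c) = C1 + C2*erfi(sqrt(2)*c/2)


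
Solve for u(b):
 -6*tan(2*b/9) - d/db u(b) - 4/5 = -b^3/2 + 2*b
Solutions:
 u(b) = C1 + b^4/8 - b^2 - 4*b/5 + 27*log(cos(2*b/9))


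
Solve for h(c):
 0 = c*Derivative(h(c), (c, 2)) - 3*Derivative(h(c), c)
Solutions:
 h(c) = C1 + C2*c^4


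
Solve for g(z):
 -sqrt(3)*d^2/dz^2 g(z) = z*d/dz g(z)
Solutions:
 g(z) = C1 + C2*erf(sqrt(2)*3^(3/4)*z/6)


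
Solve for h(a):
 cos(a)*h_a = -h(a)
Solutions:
 h(a) = C1*sqrt(sin(a) - 1)/sqrt(sin(a) + 1)


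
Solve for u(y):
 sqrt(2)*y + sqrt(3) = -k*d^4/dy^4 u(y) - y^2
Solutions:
 u(y) = C1 + C2*y + C3*y^2 + C4*y^3 - y^6/(360*k) - sqrt(2)*y^5/(120*k) - sqrt(3)*y^4/(24*k)


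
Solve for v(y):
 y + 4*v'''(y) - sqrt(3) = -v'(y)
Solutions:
 v(y) = C1 + C2*sin(y/2) + C3*cos(y/2) - y^2/2 + sqrt(3)*y


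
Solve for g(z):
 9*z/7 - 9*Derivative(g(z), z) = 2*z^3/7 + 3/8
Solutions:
 g(z) = C1 - z^4/126 + z^2/14 - z/24


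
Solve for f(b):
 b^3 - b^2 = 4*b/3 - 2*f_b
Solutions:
 f(b) = C1 - b^4/8 + b^3/6 + b^2/3


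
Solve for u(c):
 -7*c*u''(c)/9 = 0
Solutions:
 u(c) = C1 + C2*c


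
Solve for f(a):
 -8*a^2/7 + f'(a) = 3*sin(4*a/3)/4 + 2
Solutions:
 f(a) = C1 + 8*a^3/21 + 2*a - 9*cos(4*a/3)/16


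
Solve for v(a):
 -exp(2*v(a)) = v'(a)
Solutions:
 v(a) = log(-sqrt(-1/(C1 - a))) - log(2)/2
 v(a) = log(-1/(C1 - a))/2 - log(2)/2


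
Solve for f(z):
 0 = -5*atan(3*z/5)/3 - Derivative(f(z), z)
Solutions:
 f(z) = C1 - 5*z*atan(3*z/5)/3 + 25*log(9*z^2 + 25)/18


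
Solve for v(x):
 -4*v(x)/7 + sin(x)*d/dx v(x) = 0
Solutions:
 v(x) = C1*(cos(x) - 1)^(2/7)/(cos(x) + 1)^(2/7)


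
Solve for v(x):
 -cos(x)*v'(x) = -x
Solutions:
 v(x) = C1 + Integral(x/cos(x), x)


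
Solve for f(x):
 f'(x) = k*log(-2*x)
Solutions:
 f(x) = C1 + k*x*log(-x) + k*x*(-1 + log(2))


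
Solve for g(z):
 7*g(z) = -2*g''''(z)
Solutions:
 g(z) = (C1*sin(14^(1/4)*z/2) + C2*cos(14^(1/4)*z/2))*exp(-14^(1/4)*z/2) + (C3*sin(14^(1/4)*z/2) + C4*cos(14^(1/4)*z/2))*exp(14^(1/4)*z/2)


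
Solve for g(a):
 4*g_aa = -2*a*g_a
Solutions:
 g(a) = C1 + C2*erf(a/2)


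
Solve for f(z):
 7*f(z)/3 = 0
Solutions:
 f(z) = 0


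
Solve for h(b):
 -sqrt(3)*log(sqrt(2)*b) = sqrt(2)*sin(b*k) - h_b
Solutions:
 h(b) = C1 + sqrt(3)*b*(log(b) - 1) + sqrt(3)*b*log(2)/2 + sqrt(2)*Piecewise((-cos(b*k)/k, Ne(k, 0)), (0, True))


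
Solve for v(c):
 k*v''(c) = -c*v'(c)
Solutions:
 v(c) = C1 + C2*sqrt(k)*erf(sqrt(2)*c*sqrt(1/k)/2)


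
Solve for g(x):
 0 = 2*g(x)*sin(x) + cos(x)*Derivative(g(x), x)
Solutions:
 g(x) = C1*cos(x)^2


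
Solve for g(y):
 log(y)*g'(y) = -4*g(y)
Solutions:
 g(y) = C1*exp(-4*li(y))


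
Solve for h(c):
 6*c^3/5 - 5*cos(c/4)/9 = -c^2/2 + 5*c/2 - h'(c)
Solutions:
 h(c) = C1 - 3*c^4/10 - c^3/6 + 5*c^2/4 + 20*sin(c/4)/9


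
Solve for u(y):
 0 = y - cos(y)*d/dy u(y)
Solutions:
 u(y) = C1 + Integral(y/cos(y), y)


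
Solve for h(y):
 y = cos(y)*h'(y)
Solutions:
 h(y) = C1 + Integral(y/cos(y), y)


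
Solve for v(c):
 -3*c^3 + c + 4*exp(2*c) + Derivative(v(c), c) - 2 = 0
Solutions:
 v(c) = C1 + 3*c^4/4 - c^2/2 + 2*c - 2*exp(2*c)


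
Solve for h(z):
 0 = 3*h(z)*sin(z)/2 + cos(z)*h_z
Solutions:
 h(z) = C1*cos(z)^(3/2)


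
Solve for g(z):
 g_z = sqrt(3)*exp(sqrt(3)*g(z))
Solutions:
 g(z) = sqrt(3)*(2*log(-1/(C1 + sqrt(3)*z)) - log(3))/6


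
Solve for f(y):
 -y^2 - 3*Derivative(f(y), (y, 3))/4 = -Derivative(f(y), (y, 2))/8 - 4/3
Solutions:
 f(y) = C1 + C2*y + C3*exp(y/6) + 2*y^4/3 + 16*y^3 + 848*y^2/3


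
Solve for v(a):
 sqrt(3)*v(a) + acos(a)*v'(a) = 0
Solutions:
 v(a) = C1*exp(-sqrt(3)*Integral(1/acos(a), a))


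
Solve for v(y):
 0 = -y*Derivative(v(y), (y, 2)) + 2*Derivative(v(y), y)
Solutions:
 v(y) = C1 + C2*y^3


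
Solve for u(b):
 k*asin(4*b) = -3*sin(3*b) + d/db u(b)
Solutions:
 u(b) = C1 + k*(b*asin(4*b) + sqrt(1 - 16*b^2)/4) - cos(3*b)


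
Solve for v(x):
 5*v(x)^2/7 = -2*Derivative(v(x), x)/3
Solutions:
 v(x) = 14/(C1 + 15*x)


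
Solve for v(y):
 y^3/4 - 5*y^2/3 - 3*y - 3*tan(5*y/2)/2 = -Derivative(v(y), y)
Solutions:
 v(y) = C1 - y^4/16 + 5*y^3/9 + 3*y^2/2 - 3*log(cos(5*y/2))/5


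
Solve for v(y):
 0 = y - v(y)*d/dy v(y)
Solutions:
 v(y) = -sqrt(C1 + y^2)
 v(y) = sqrt(C1 + y^2)


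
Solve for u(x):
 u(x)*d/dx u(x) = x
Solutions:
 u(x) = -sqrt(C1 + x^2)
 u(x) = sqrt(C1 + x^2)


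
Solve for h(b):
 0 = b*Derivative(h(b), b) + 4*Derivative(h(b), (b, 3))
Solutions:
 h(b) = C1 + Integral(C2*airyai(-2^(1/3)*b/2) + C3*airybi(-2^(1/3)*b/2), b)


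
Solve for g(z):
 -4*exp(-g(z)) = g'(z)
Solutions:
 g(z) = log(C1 - 4*z)


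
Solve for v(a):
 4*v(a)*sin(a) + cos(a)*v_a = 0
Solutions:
 v(a) = C1*cos(a)^4


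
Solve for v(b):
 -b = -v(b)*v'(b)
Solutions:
 v(b) = -sqrt(C1 + b^2)
 v(b) = sqrt(C1 + b^2)


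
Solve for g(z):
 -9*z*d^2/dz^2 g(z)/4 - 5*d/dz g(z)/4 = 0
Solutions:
 g(z) = C1 + C2*z^(4/9)


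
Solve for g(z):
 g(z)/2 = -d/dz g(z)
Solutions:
 g(z) = C1*exp(-z/2)


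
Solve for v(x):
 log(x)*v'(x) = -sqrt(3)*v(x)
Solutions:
 v(x) = C1*exp(-sqrt(3)*li(x))


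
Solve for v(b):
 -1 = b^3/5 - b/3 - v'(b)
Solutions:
 v(b) = C1 + b^4/20 - b^2/6 + b


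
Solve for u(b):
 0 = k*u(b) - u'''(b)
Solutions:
 u(b) = C1*exp(b*k^(1/3)) + C2*exp(b*k^(1/3)*(-1 + sqrt(3)*I)/2) + C3*exp(-b*k^(1/3)*(1 + sqrt(3)*I)/2)


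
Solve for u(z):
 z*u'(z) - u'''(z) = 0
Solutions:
 u(z) = C1 + Integral(C2*airyai(z) + C3*airybi(z), z)


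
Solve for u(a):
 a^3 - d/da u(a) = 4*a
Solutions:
 u(a) = C1 + a^4/4 - 2*a^2


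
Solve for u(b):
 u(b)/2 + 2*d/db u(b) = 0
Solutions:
 u(b) = C1*exp(-b/4)


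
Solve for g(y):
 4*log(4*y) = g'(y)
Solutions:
 g(y) = C1 + 4*y*log(y) - 4*y + y*log(256)


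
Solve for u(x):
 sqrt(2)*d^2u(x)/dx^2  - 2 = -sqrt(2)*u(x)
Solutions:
 u(x) = C1*sin(x) + C2*cos(x) + sqrt(2)


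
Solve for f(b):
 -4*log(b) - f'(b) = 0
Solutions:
 f(b) = C1 - 4*b*log(b) + 4*b


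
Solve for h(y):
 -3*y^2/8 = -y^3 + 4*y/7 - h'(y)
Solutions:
 h(y) = C1 - y^4/4 + y^3/8 + 2*y^2/7


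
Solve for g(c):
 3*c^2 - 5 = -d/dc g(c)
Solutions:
 g(c) = C1 - c^3 + 5*c


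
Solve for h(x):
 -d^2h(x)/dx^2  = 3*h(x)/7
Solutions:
 h(x) = C1*sin(sqrt(21)*x/7) + C2*cos(sqrt(21)*x/7)


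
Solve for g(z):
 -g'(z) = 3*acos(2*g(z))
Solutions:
 Integral(1/acos(2*_y), (_y, g(z))) = C1 - 3*z


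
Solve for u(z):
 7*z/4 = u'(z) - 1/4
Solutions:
 u(z) = C1 + 7*z^2/8 + z/4


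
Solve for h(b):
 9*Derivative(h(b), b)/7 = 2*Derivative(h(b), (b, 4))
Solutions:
 h(b) = C1 + C4*exp(42^(2/3)*b/14) + (C2*sin(3*14^(2/3)*3^(1/6)*b/28) + C3*cos(3*14^(2/3)*3^(1/6)*b/28))*exp(-42^(2/3)*b/28)


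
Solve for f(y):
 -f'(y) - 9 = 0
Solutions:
 f(y) = C1 - 9*y


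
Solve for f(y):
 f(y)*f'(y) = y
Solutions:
 f(y) = -sqrt(C1 + y^2)
 f(y) = sqrt(C1 + y^2)


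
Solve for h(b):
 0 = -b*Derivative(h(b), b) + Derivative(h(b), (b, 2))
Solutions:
 h(b) = C1 + C2*erfi(sqrt(2)*b/2)


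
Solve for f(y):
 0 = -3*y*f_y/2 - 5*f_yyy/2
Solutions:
 f(y) = C1 + Integral(C2*airyai(-3^(1/3)*5^(2/3)*y/5) + C3*airybi(-3^(1/3)*5^(2/3)*y/5), y)


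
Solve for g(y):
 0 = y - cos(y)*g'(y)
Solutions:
 g(y) = C1 + Integral(y/cos(y), y)


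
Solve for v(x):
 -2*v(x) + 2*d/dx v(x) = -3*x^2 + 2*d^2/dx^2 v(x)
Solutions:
 v(x) = 3*x^2/2 + 3*x + (C1*sin(sqrt(3)*x/2) + C2*cos(sqrt(3)*x/2))*exp(x/2)


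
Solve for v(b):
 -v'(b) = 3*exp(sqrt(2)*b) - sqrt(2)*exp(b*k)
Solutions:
 v(b) = C1 - 3*sqrt(2)*exp(sqrt(2)*b)/2 + sqrt(2)*exp(b*k)/k


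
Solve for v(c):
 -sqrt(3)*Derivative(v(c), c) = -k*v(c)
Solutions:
 v(c) = C1*exp(sqrt(3)*c*k/3)


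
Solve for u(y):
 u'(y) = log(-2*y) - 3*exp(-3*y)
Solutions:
 u(y) = C1 + y*log(-y) + y*(-1 + log(2)) + exp(-3*y)


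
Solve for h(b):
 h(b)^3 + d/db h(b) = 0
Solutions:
 h(b) = -sqrt(2)*sqrt(-1/(C1 - b))/2
 h(b) = sqrt(2)*sqrt(-1/(C1 - b))/2


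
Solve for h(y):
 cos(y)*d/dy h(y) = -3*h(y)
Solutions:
 h(y) = C1*(sin(y) - 1)^(3/2)/(sin(y) + 1)^(3/2)


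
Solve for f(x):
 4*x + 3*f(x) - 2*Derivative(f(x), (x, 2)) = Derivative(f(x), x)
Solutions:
 f(x) = C1*exp(-3*x/2) + C2*exp(x) - 4*x/3 - 4/9


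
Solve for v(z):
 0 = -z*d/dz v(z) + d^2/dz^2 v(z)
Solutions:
 v(z) = C1 + C2*erfi(sqrt(2)*z/2)


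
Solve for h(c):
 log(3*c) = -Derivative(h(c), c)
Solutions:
 h(c) = C1 - c*log(c) - c*log(3) + c


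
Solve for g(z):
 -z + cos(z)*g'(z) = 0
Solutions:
 g(z) = C1 + Integral(z/cos(z), z)


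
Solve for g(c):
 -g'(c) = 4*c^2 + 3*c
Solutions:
 g(c) = C1 - 4*c^3/3 - 3*c^2/2


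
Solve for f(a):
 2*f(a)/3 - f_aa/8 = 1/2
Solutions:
 f(a) = C1*exp(-4*sqrt(3)*a/3) + C2*exp(4*sqrt(3)*a/3) + 3/4


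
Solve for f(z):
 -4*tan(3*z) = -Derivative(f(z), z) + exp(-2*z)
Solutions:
 f(z) = C1 + 2*log(tan(3*z)^2 + 1)/3 - exp(-2*z)/2


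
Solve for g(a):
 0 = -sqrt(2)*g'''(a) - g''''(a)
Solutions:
 g(a) = C1 + C2*a + C3*a^2 + C4*exp(-sqrt(2)*a)


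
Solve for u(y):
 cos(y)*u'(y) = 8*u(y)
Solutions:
 u(y) = C1*(sin(y)^4 + 4*sin(y)^3 + 6*sin(y)^2 + 4*sin(y) + 1)/(sin(y)^4 - 4*sin(y)^3 + 6*sin(y)^2 - 4*sin(y) + 1)


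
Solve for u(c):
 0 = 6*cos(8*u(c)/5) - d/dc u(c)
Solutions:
 -6*c - 5*log(sin(8*u(c)/5) - 1)/16 + 5*log(sin(8*u(c)/5) + 1)/16 = C1


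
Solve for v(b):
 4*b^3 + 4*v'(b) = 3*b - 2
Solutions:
 v(b) = C1 - b^4/4 + 3*b^2/8 - b/2


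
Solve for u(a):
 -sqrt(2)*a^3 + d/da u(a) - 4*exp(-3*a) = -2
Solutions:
 u(a) = C1 + sqrt(2)*a^4/4 - 2*a - 4*exp(-3*a)/3


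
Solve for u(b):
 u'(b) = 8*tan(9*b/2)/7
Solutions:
 u(b) = C1 - 16*log(cos(9*b/2))/63


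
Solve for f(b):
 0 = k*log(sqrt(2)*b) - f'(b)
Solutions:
 f(b) = C1 + b*k*log(b) - b*k + b*k*log(2)/2


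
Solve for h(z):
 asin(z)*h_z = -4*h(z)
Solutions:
 h(z) = C1*exp(-4*Integral(1/asin(z), z))


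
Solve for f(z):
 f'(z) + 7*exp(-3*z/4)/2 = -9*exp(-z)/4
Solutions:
 f(z) = C1 + 9*exp(-z)/4 + 14*exp(-3*z/4)/3


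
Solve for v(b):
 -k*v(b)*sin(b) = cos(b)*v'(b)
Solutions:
 v(b) = C1*exp(k*log(cos(b)))


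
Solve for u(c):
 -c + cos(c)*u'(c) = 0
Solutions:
 u(c) = C1 + Integral(c/cos(c), c)


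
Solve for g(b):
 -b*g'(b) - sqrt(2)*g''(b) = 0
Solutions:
 g(b) = C1 + C2*erf(2^(1/4)*b/2)


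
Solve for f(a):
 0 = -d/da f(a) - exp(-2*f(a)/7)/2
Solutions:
 f(a) = 7*log(-sqrt(C1 - a)) - 7*log(7)/2
 f(a) = 7*log(C1 - a/7)/2


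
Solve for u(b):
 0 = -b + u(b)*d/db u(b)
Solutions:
 u(b) = -sqrt(C1 + b^2)
 u(b) = sqrt(C1 + b^2)


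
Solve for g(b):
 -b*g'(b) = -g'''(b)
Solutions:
 g(b) = C1 + Integral(C2*airyai(b) + C3*airybi(b), b)


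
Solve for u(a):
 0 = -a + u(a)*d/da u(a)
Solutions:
 u(a) = -sqrt(C1 + a^2)
 u(a) = sqrt(C1 + a^2)


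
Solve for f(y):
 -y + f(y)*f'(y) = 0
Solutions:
 f(y) = -sqrt(C1 + y^2)
 f(y) = sqrt(C1 + y^2)


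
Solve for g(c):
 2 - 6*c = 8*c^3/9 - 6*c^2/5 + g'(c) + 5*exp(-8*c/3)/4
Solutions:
 g(c) = C1 - 2*c^4/9 + 2*c^3/5 - 3*c^2 + 2*c + 15*exp(-8*c/3)/32


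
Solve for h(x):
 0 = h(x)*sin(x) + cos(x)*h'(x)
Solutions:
 h(x) = C1*cos(x)


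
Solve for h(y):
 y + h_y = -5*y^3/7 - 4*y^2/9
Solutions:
 h(y) = C1 - 5*y^4/28 - 4*y^3/27 - y^2/2


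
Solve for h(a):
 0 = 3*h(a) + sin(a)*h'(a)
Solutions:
 h(a) = C1*(cos(a) + 1)^(3/2)/(cos(a) - 1)^(3/2)


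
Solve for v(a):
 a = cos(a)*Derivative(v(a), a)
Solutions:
 v(a) = C1 + Integral(a/cos(a), a)


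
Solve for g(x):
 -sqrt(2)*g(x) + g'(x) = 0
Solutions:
 g(x) = C1*exp(sqrt(2)*x)


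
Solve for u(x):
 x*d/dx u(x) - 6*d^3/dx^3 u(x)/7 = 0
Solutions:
 u(x) = C1 + Integral(C2*airyai(6^(2/3)*7^(1/3)*x/6) + C3*airybi(6^(2/3)*7^(1/3)*x/6), x)


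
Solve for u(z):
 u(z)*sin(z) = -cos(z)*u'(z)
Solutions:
 u(z) = C1*cos(z)


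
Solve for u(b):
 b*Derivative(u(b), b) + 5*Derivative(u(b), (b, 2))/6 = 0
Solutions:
 u(b) = C1 + C2*erf(sqrt(15)*b/5)


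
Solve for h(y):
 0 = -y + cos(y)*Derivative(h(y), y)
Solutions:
 h(y) = C1 + Integral(y/cos(y), y)


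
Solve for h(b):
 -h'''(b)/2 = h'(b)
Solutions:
 h(b) = C1 + C2*sin(sqrt(2)*b) + C3*cos(sqrt(2)*b)


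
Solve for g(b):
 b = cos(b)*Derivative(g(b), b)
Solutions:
 g(b) = C1 + Integral(b/cos(b), b)


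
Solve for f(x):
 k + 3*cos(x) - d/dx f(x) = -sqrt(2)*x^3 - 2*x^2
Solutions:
 f(x) = C1 + k*x + sqrt(2)*x^4/4 + 2*x^3/3 + 3*sin(x)


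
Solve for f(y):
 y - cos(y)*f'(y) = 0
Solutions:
 f(y) = C1 + Integral(y/cos(y), y)


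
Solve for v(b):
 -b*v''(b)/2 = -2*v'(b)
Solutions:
 v(b) = C1 + C2*b^5


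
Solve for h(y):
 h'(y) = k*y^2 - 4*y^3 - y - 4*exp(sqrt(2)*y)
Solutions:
 h(y) = C1 + k*y^3/3 - y^4 - y^2/2 - 2*sqrt(2)*exp(sqrt(2)*y)


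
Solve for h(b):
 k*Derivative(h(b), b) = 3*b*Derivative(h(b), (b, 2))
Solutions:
 h(b) = C1 + b^(re(k)/3 + 1)*(C2*sin(log(b)*Abs(im(k))/3) + C3*cos(log(b)*im(k)/3))


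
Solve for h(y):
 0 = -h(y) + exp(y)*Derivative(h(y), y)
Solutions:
 h(y) = C1*exp(-exp(-y))


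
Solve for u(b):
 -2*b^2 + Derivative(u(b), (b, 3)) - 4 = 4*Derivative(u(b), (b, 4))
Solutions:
 u(b) = C1 + C2*b + C3*b^2 + C4*exp(b/4) + b^5/30 + 2*b^4/3 + 34*b^3/3


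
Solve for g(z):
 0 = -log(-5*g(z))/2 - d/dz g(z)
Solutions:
 2*Integral(1/(log(-_y) + log(5)), (_y, g(z))) = C1 - z


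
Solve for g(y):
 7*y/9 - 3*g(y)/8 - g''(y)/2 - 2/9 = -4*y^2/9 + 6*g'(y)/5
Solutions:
 g(y) = C1*exp(y*(-12 + sqrt(69))/10) + C2*exp(-y*(sqrt(69) + 12)/10) + 32*y^2/27 - 248*y/45 + 28112/2025


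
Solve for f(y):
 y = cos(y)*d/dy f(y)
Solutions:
 f(y) = C1 + Integral(y/cos(y), y)


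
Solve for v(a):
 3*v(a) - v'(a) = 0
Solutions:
 v(a) = C1*exp(3*a)


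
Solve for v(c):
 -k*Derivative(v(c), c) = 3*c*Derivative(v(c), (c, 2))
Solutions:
 v(c) = C1 + c^(1 - re(k)/3)*(C2*sin(log(c)*Abs(im(k))/3) + C3*cos(log(c)*im(k)/3))


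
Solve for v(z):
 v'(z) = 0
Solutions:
 v(z) = C1


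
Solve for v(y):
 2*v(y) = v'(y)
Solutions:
 v(y) = C1*exp(2*y)


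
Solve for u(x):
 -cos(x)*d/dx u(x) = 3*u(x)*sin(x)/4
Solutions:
 u(x) = C1*cos(x)^(3/4)


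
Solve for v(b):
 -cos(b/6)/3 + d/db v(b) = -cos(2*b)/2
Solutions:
 v(b) = C1 + 2*sin(b/6) - sin(2*b)/4


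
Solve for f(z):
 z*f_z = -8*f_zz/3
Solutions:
 f(z) = C1 + C2*erf(sqrt(3)*z/4)


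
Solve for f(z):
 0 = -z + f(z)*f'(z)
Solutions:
 f(z) = -sqrt(C1 + z^2)
 f(z) = sqrt(C1 + z^2)


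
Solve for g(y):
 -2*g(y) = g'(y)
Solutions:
 g(y) = C1*exp(-2*y)


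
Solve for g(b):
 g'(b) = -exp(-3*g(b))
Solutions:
 g(b) = log(C1 - 3*b)/3
 g(b) = log((-3^(1/3) - 3^(5/6)*I)*(C1 - b)^(1/3)/2)
 g(b) = log((-3^(1/3) + 3^(5/6)*I)*(C1 - b)^(1/3)/2)


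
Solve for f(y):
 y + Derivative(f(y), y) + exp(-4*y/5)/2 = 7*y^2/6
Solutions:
 f(y) = C1 + 7*y^3/18 - y^2/2 + 5*exp(-4*y/5)/8


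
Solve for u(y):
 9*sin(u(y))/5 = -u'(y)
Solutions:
 9*y/5 + log(cos(u(y)) - 1)/2 - log(cos(u(y)) + 1)/2 = C1


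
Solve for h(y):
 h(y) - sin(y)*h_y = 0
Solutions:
 h(y) = C1*sqrt(cos(y) - 1)/sqrt(cos(y) + 1)


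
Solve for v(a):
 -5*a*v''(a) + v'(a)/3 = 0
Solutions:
 v(a) = C1 + C2*a^(16/15)


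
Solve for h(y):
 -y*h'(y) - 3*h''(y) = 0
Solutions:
 h(y) = C1 + C2*erf(sqrt(6)*y/6)


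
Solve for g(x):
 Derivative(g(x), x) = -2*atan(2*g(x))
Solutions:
 Integral(1/atan(2*_y), (_y, g(x))) = C1 - 2*x


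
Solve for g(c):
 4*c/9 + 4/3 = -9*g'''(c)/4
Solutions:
 g(c) = C1 + C2*c + C3*c^2 - 2*c^4/243 - 8*c^3/81


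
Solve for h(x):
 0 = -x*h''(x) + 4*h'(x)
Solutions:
 h(x) = C1 + C2*x^5


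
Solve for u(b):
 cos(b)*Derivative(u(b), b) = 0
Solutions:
 u(b) = C1


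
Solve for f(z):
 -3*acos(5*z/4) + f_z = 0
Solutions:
 f(z) = C1 + 3*z*acos(5*z/4) - 3*sqrt(16 - 25*z^2)/5


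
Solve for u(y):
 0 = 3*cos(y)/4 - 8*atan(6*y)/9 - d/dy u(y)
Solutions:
 u(y) = C1 - 8*y*atan(6*y)/9 + 2*log(36*y^2 + 1)/27 + 3*sin(y)/4


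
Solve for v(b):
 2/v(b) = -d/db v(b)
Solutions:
 v(b) = -sqrt(C1 - 4*b)
 v(b) = sqrt(C1 - 4*b)


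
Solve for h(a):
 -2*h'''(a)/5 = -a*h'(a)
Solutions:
 h(a) = C1 + Integral(C2*airyai(2^(2/3)*5^(1/3)*a/2) + C3*airybi(2^(2/3)*5^(1/3)*a/2), a)


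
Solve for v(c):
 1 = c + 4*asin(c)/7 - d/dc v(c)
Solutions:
 v(c) = C1 + c^2/2 + 4*c*asin(c)/7 - c + 4*sqrt(1 - c^2)/7


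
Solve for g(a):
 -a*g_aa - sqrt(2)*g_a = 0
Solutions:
 g(a) = C1 + C2*a^(1 - sqrt(2))


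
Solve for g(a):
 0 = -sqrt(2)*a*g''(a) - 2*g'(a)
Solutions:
 g(a) = C1 + C2*a^(1 - sqrt(2))
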